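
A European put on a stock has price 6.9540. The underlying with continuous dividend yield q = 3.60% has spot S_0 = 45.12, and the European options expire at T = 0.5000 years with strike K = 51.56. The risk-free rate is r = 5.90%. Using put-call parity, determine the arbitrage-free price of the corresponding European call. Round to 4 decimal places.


Answer: Call price = 1.2079

Derivation:
Put-call parity: C - P = S_0 * exp(-qT) - K * exp(-rT).
S_0 * exp(-qT) = 45.1200 * 0.98216103 = 44.31510578
K * exp(-rT) = 51.5600 * 0.97093088 = 50.06119605
C = P + S*exp(-qT) - K*exp(-rT)
C = 6.9540 + 44.31510578 - 50.06119605 = 1.2079


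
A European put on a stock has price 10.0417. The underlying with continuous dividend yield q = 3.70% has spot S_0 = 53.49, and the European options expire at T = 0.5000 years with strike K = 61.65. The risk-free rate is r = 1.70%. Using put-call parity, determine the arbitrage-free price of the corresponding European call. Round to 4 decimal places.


Put-call parity: C - P = S_0 * exp(-qT) - K * exp(-rT).
S_0 * exp(-qT) = 53.4900 * 0.98167007 = 52.50953229
K * exp(-rT) = 61.6500 * 0.99153602 = 61.12819581
C = P + S*exp(-qT) - K*exp(-rT)
C = 10.0417 + 52.50953229 - 61.12819581 = 1.4230

Answer: Call price = 1.4230


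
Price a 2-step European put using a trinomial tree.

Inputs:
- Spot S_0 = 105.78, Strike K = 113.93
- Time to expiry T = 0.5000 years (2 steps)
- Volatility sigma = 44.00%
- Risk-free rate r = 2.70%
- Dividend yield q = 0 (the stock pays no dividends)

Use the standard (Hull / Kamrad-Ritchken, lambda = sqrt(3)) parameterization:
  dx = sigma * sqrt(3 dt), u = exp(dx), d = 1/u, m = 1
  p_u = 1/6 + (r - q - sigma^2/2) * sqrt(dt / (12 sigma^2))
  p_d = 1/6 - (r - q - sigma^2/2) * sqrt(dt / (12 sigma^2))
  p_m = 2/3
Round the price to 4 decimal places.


dt = T/N = 0.250000; dx = sigma*sqrt(3*dt) = 0.381051
u = exp(dx) = 1.463823; d = 1/u = 0.683143
p_u = 0.143769, p_m = 0.666667, p_d = 0.189564
Discount per step: exp(-r*dt) = 0.993273
Stock lattice S(k, j) with j the centered position index:
  k=0: S(0,+0) = 105.7800
  k=1: S(1,-1) = 72.2629; S(1,+0) = 105.7800; S(1,+1) = 154.8431
  k=2: S(2,-2) = 49.3659; S(2,-1) = 72.2629; S(2,+0) = 105.7800; S(2,+1) = 154.8431; S(2,+2) = 226.6629
Terminal payoffs V(N, j) = max(K - S_T, 0):
  V(2,-2) = 64.564139; V(2,-1) = 41.667141; V(2,+0) = 8.150000; V(2,+1) = 0.000000; V(2,+2) = 0.000000
Backward induction: V(k, j) = exp(-r*dt) * [p_u * V(k+1, j+1) + p_m * V(k+1, j) + p_d * V(k+1, j-1)]
  V(1,-1) = exp(-r*dt) * [p_u*8.150000 + p_m*41.667141 + p_d*64.564139] = 40.911754
  V(1,+0) = exp(-r*dt) * [p_u*0.000000 + p_m*8.150000 + p_d*41.667141] = 13.242230
  V(1,+1) = exp(-r*dt) * [p_u*0.000000 + p_m*0.000000 + p_d*8.150000] = 1.534552
  V(0,+0) = exp(-r*dt) * [p_u*1.534552 + p_m*13.242230 + p_d*40.911754] = 16.691119

Answer: Price = V(0,0) = 16.6911


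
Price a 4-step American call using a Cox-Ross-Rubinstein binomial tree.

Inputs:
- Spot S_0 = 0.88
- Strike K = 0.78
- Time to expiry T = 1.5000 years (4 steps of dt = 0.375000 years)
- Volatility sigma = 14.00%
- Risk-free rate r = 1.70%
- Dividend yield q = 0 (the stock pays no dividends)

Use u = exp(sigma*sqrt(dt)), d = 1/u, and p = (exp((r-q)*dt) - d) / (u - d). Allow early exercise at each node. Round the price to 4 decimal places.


dt = T/N = 0.375000
u = exp(sigma*sqrt(dt)) = 1.089514; d = 1/u = 0.917840
p = (exp((r-q)*dt) - d) / (u - d) = 0.515833
Discount per step: exp(-r*dt) = 0.993645
Stock lattice S(k, i) with i counting down-moves:
  k=0: S(0,0) = 0.8800
  k=1: S(1,0) = 0.9588; S(1,1) = 0.8077
  k=2: S(2,0) = 1.0446; S(2,1) = 0.8800; S(2,2) = 0.7413
  k=3: S(3,0) = 1.1381; S(3,1) = 0.9588; S(3,2) = 0.8077; S(3,3) = 0.6804
  k=4: S(4,0) = 1.2400; S(4,1) = 1.0446; S(4,2) = 0.8800; S(4,3) = 0.7413; S(4,4) = 0.6245
Terminal payoffs V(N, i) = max(S_T - K, 0):
  V(4,0) = 0.459980; V(4,1) = 0.264597; V(4,2) = 0.100000; V(4,3) = 0.000000; V(4,4) = 0.000000
Backward induction: V(k, i) = exp(-r*dt) * [p * V(k+1, i) + (1-p) * V(k+1, i+1)]; then take max(V_cont, immediate exercise) for American.
  V(3,0) = exp(-r*dt) * [p*0.459980 + (1-p)*0.264597] = 0.363060; exercise = 0.358103; V(3,0) = max -> 0.363060
  V(3,1) = exp(-r*dt) * [p*0.264597 + (1-p)*0.100000] = 0.183729; exercise = 0.178773; V(3,1) = max -> 0.183729
  V(3,2) = exp(-r*dt) * [p*0.100000 + (1-p)*0.000000] = 0.051255; exercise = 0.027699; V(3,2) = max -> 0.051255
  V(3,3) = exp(-r*dt) * [p*0.000000 + (1-p)*0.000000] = 0.000000; exercise = 0.000000; V(3,3) = max -> 0.000000
  V(2,0) = exp(-r*dt) * [p*0.363060 + (1-p)*0.183729] = 0.274479; exercise = 0.264597; V(2,0) = max -> 0.274479
  V(2,1) = exp(-r*dt) * [p*0.183729 + (1-p)*0.051255] = 0.118830; exercise = 0.100000; V(2,1) = max -> 0.118830
  V(2,2) = exp(-r*dt) * [p*0.051255 + (1-p)*0.000000] = 0.026271; exercise = 0.000000; V(2,2) = max -> 0.026271
  V(1,0) = exp(-r*dt) * [p*0.274479 + (1-p)*0.118830] = 0.197853; exercise = 0.178773; V(1,0) = max -> 0.197853
  V(1,1) = exp(-r*dt) * [p*0.118830 + (1-p)*0.026271] = 0.073546; exercise = 0.027699; V(1,1) = max -> 0.073546
  V(0,0) = exp(-r*dt) * [p*0.197853 + (1-p)*0.073546] = 0.136793; exercise = 0.100000; V(0,0) = max -> 0.136793

Answer: Price = V(0,0) = 0.1368


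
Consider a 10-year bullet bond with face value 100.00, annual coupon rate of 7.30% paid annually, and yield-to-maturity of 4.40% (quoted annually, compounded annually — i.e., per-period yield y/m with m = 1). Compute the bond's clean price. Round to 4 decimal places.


Answer: Price = 123.0601

Derivation:
Coupon per period c = face * coupon_rate / m = 7.300000
Periods per year m = 1; per-period yield y/m = 0.044000
Number of cashflows N = 10
Cashflows (t years, CF_t, discount factor 1/(1+y/m)^(m*t), PV):
  t = 1.0000: CF_t = 7.300000, DF = 0.957854, PV = 6.992337
  t = 2.0000: CF_t = 7.300000, DF = 0.917485, PV = 6.697641
  t = 3.0000: CF_t = 7.300000, DF = 0.878817, PV = 6.415365
  t = 4.0000: CF_t = 7.300000, DF = 0.841779, PV = 6.144986
  t = 5.0000: CF_t = 7.300000, DF = 0.806302, PV = 5.886001
  t = 6.0000: CF_t = 7.300000, DF = 0.772320, PV = 5.637932
  t = 7.0000: CF_t = 7.300000, DF = 0.739770, PV = 5.400318
  t = 8.0000: CF_t = 7.300000, DF = 0.708592, PV = 5.172719
  t = 9.0000: CF_t = 7.300000, DF = 0.678728, PV = 4.954712
  t = 10.0000: CF_t = 107.300000, DF = 0.650122, PV = 69.758115
Price P = sum_t PV_t = 123.060126


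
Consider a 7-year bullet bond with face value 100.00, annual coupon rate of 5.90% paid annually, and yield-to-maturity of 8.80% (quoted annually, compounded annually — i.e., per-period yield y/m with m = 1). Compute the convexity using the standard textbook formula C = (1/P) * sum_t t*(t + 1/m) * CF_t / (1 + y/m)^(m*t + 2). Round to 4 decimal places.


Coupon per period c = face * coupon_rate / m = 5.900000
Periods per year m = 1; per-period yield y/m = 0.088000
Number of cashflows N = 7
Cashflows (t years, CF_t, discount factor 1/(1+y/m)^(m*t), PV):
  t = 1.0000: CF_t = 5.900000, DF = 0.919118, PV = 5.422794
  t = 2.0000: CF_t = 5.900000, DF = 0.844777, PV = 4.984186
  t = 3.0000: CF_t = 5.900000, DF = 0.776450, PV = 4.581053
  t = 4.0000: CF_t = 5.900000, DF = 0.713649, PV = 4.210527
  t = 5.0000: CF_t = 5.900000, DF = 0.655927, PV = 3.869969
  t = 6.0000: CF_t = 5.900000, DF = 0.602874, PV = 3.556957
  t = 7.0000: CF_t = 105.900000, DF = 0.554112, PV = 58.680485
Price P = sum_t PV_t = 85.305971
Convexity numerator sum_t t*(t + 1/m) * CF_t / (1+y/m)^(m*t + 2):
  t = 1.0000: term = 9.162106
  t = 2.0000: term = 25.263160
  t = 3.0000: term = 46.439633
  t = 4.0000: term = 71.139144
  t = 5.0000: term = 98.077864
  t = 6.0000: term = 126.203134
  t = 7.0000: term = 2776.028554
Convexity = (1/P) * sum = 3152.313595 / 85.305971 = 36.953024

Answer: Convexity = 36.9530


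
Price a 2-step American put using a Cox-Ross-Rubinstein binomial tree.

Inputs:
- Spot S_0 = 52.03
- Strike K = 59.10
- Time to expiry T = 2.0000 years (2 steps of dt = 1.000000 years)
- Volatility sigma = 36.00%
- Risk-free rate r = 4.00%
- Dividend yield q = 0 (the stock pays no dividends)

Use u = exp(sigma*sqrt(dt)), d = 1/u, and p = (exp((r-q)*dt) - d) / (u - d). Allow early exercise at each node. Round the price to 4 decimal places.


dt = T/N = 1.000000
u = exp(sigma*sqrt(dt)) = 1.433329; d = 1/u = 0.697676
p = (exp((r-q)*dt) - d) / (u - d) = 0.466435
Discount per step: exp(-r*dt) = 0.960789
Stock lattice S(k, i) with i counting down-moves:
  k=0: S(0,0) = 52.0300
  k=1: S(1,0) = 74.5761; S(1,1) = 36.3001
  k=2: S(2,0) = 106.8922; S(2,1) = 52.0300; S(2,2) = 25.3257
Terminal payoffs V(N, i) = max(K - S_T, 0):
  V(2,0) = 0.000000; V(2,1) = 7.070000; V(2,2) = 33.774280
Backward induction: V(k, i) = exp(-r*dt) * [p * V(k+1, i) + (1-p) * V(k+1, i+1)]; then take max(V_cont, immediate exercise) for American.
  V(1,0) = exp(-r*dt) * [p*0.000000 + (1-p)*7.070000] = 3.624389; exercise = 0.000000; V(1,0) = max -> 3.624389
  V(1,1) = exp(-r*dt) * [p*7.070000 + (1-p)*33.774280] = 20.482557; exercise = 22.799901; V(1,1) = max -> 22.799901
  V(0,0) = exp(-r*dt) * [p*3.624389 + (1-p)*22.799901] = 13.312476; exercise = 7.070000; V(0,0) = max -> 13.312476

Answer: Price = V(0,0) = 13.3125


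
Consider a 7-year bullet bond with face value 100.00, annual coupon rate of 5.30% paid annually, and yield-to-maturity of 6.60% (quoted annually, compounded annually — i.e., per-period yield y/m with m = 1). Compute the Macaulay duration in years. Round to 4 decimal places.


Coupon per period c = face * coupon_rate / m = 5.300000
Periods per year m = 1; per-period yield y/m = 0.066000
Number of cashflows N = 7
Cashflows (t years, CF_t, discount factor 1/(1+y/m)^(m*t), PV):
  t = 1.0000: CF_t = 5.300000, DF = 0.938086, PV = 4.971857
  t = 2.0000: CF_t = 5.300000, DF = 0.880006, PV = 4.664031
  t = 3.0000: CF_t = 5.300000, DF = 0.825521, PV = 4.375264
  t = 4.0000: CF_t = 5.300000, DF = 0.774410, PV = 4.104375
  t = 5.0000: CF_t = 5.300000, DF = 0.726464, PV = 3.850258
  t = 6.0000: CF_t = 5.300000, DF = 0.681486, PV = 3.611874
  t = 7.0000: CF_t = 105.300000, DF = 0.639292, PV = 67.317494
Price P = sum_t PV_t = 92.895154
Macaulay numerator sum_t t * PV_t:
  t * PV_t at t = 1.0000: 4.971857
  t * PV_t at t = 2.0000: 9.328063
  t * PV_t at t = 3.0000: 13.125792
  t * PV_t at t = 4.0000: 16.417501
  t * PV_t at t = 5.0000: 19.251291
  t * PV_t at t = 6.0000: 21.671246
  t * PV_t at t = 7.0000: 471.222456
Macaulay duration D = (sum_t t * PV_t) / P = 555.988206 / 92.895154 = 5.985115

Answer: Macaulay duration = 5.9851 years


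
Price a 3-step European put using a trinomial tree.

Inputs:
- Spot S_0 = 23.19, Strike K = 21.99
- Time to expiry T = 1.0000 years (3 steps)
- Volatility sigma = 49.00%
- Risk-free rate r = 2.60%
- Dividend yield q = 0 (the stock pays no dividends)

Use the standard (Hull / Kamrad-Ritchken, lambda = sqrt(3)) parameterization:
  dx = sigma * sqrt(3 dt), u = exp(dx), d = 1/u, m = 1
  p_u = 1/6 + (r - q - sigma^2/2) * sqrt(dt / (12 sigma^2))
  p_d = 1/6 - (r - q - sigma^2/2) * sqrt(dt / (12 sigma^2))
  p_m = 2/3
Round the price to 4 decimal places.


dt = T/N = 0.333333; dx = sigma*sqrt(3*dt) = 0.490000
u = exp(dx) = 1.632316; d = 1/u = 0.612626
p_u = 0.134677, p_m = 0.666667, p_d = 0.198656
Discount per step: exp(-r*dt) = 0.991371
Stock lattice S(k, j) with j the centered position index:
  k=0: S(0,+0) = 23.1900
  k=1: S(1,-1) = 14.2068; S(1,+0) = 23.1900; S(1,+1) = 37.8534
  k=2: S(2,-2) = 8.7035; S(2,-1) = 14.2068; S(2,+0) = 23.1900; S(2,+1) = 37.8534; S(2,+2) = 61.7887
  k=3: S(3,-3) = 5.3320; S(3,-2) = 8.7035; S(3,-1) = 14.2068; S(3,+0) = 23.1900; S(3,+1) = 37.8534; S(3,+2) = 61.7887; S(3,+3) = 100.8588
Terminal payoffs V(N, j) = max(K - S_T, 0):
  V(3,-3) = 16.658028; V(3,-2) = 13.286536; V(3,-1) = 7.783194; V(3,+0) = 0.000000; V(3,+1) = 0.000000; V(3,+2) = 0.000000; V(3,+3) = 0.000000
Backward induction: V(k, j) = exp(-r*dt) * [p_u * V(k+1, j+1) + p_m * V(k+1, j) + p_d * V(k+1, j-1)]
  V(2,-2) = exp(-r*dt) * [p_u*7.783194 + p_m*13.286536 + p_d*16.658028] = 13.101095
  V(2,-1) = exp(-r*dt) * [p_u*0.000000 + p_m*7.783194 + p_d*13.286536] = 7.760700
  V(2,+0) = exp(-r*dt) * [p_u*0.000000 + p_m*0.000000 + p_d*7.783194] = 1.532839
  V(2,+1) = exp(-r*dt) * [p_u*0.000000 + p_m*0.000000 + p_d*0.000000] = 0.000000
  V(2,+2) = exp(-r*dt) * [p_u*0.000000 + p_m*0.000000 + p_d*0.000000] = 0.000000
  V(1,-1) = exp(-r*dt) * [p_u*1.532839 + p_m*7.760700 + p_d*13.101095] = 7.913970
  V(1,+0) = exp(-r*dt) * [p_u*0.000000 + p_m*1.532839 + p_d*7.760700] = 2.541484
  V(1,+1) = exp(-r*dt) * [p_u*0.000000 + p_m*0.000000 + p_d*1.532839] = 0.301881
  V(0,+0) = exp(-r*dt) * [p_u*0.301881 + p_m*2.541484 + p_d*7.913970] = 3.278602

Answer: Price = V(0,0) = 3.2786


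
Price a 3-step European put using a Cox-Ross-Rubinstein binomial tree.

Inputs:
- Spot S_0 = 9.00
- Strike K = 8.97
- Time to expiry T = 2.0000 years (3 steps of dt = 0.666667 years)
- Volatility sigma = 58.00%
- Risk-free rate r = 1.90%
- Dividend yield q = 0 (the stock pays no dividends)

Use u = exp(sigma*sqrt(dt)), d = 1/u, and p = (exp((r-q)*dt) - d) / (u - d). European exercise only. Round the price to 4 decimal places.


dt = T/N = 0.666667
u = exp(sigma*sqrt(dt)) = 1.605713; d = 1/u = 0.622776
p = (exp((r-q)*dt) - d) / (u - d) = 0.396741
Discount per step: exp(-r*dt) = 0.987413
Stock lattice S(k, i) with i counting down-moves:
  k=0: S(0,0) = 9.0000
  k=1: S(1,0) = 14.4514; S(1,1) = 5.6050
  k=2: S(2,0) = 23.2048; S(2,1) = 9.0000; S(2,2) = 3.4907
  k=3: S(3,0) = 37.2603; S(3,1) = 14.4514; S(3,2) = 5.6050; S(3,3) = 2.1739
Terminal payoffs V(N, i) = max(K - S_T, 0):
  V(3,0) = 0.000000; V(3,1) = 0.000000; V(3,2) = 3.365014; V(3,3) = 6.796105
Backward induction: V(k, i) = exp(-r*dt) * [p * V(k+1, i) + (1-p) * V(k+1, i+1)].
  V(2,0) = exp(-r*dt) * [p*0.000000 + (1-p)*0.000000] = 0.000000
  V(2,1) = exp(-r*dt) * [p*0.000000 + (1-p)*3.365014] = 2.004425
  V(2,2) = exp(-r*dt) * [p*3.365014 + (1-p)*6.796105] = 5.366445
  V(1,0) = exp(-r*dt) * [p*0.000000 + (1-p)*2.004425] = 1.193969
  V(1,1) = exp(-r*dt) * [p*2.004425 + (1-p)*5.366445] = 3.981838
  V(0,0) = exp(-r*dt) * [p*1.193969 + (1-p)*3.981838] = 2.839580

Answer: Price = V(0,0) = 2.8396


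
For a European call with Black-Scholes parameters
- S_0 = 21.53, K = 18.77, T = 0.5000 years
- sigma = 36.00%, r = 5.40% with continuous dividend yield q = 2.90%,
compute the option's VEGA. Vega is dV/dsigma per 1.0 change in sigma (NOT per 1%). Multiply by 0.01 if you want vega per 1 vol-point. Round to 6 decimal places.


d1 = 0.7153071016; d2 = 0.4607486604
phi(d1) = 0.3088898130; exp(-qT) = 0.9856046187; exp(-rT) = 0.9733612415
Vega = S * exp(-qT) * phi(d1) * sqrt(T) = 21.5300 * 0.9856046187 * 0.3088898130 * 0.7071067812 = 4.634846

Answer: Vega = 4.634846


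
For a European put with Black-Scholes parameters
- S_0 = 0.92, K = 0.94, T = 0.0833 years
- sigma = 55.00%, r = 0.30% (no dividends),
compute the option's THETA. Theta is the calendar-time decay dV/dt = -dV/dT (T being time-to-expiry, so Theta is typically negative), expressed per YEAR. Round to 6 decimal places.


Answer: Theta = -0.347543

Derivation:
d1 = -0.0545370030; d2 = -0.2132765696
phi(d1) = 0.3983494374; exp(-qT) = 1.0000000000; exp(-rT) = 0.9997501312
Theta = -S*exp(-qT)*phi(d1)*sigma/(2*sqrt(T)) + r*K*exp(-rT)*N(-d2) - q*S*exp(-qT)*N(-d1)
N(-d1) = 0.5217463358; N(-d2) = 0.5844443761; sqrt(T) = 0.2886173938
Term 1 = -0.9200 * 1.0000000000 * 0.3983494374 * 0.5500 / (2 * 0.2886173938) = -0.3491903462
Term 2 = 0.0030 * 0.9400 * 0.9997501312 * 0.5844443761 = 0.0016477213
Term 3 = 0 (no dividend yield, q = 0)
Theta = -0.3491903462 + (0.0016477213) + (0.0000000000) = -0.347543


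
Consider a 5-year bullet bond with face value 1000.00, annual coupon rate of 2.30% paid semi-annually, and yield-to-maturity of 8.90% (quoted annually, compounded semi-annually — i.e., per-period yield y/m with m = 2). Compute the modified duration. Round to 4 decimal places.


Answer: Modified duration = 4.4996

Derivation:
Coupon per period c = face * coupon_rate / m = 11.500000
Periods per year m = 2; per-period yield y/m = 0.044500
Number of cashflows N = 10
Cashflows (t years, CF_t, discount factor 1/(1+y/m)^(m*t), PV):
  t = 0.5000: CF_t = 11.500000, DF = 0.957396, PV = 11.010053
  t = 1.0000: CF_t = 11.500000, DF = 0.916607, PV = 10.540979
  t = 1.5000: CF_t = 11.500000, DF = 0.877556, PV = 10.091890
  t = 2.0000: CF_t = 11.500000, DF = 0.840168, PV = 9.661934
  t = 2.5000: CF_t = 11.500000, DF = 0.804374, PV = 9.250296
  t = 3.0000: CF_t = 11.500000, DF = 0.770104, PV = 8.856195
  t = 3.5000: CF_t = 11.500000, DF = 0.737294, PV = 8.478885
  t = 4.0000: CF_t = 11.500000, DF = 0.705883, PV = 8.117649
  t = 4.5000: CF_t = 11.500000, DF = 0.675809, PV = 7.771804
  t = 5.0000: CF_t = 1011.500000, DF = 0.647017, PV = 654.457492
Price P = sum_t PV_t = 738.237177
First compute Macaulay numerator sum_t t * PV_t:
  t * PV_t at t = 0.5000: 5.505026
  t * PV_t at t = 1.0000: 10.540979
  t * PV_t at t = 1.5000: 15.137835
  t * PV_t at t = 2.0000: 19.323868
  t * PV_t at t = 2.5000: 23.125739
  t * PV_t at t = 3.0000: 26.568585
  t * PV_t at t = 3.5000: 29.676096
  t * PV_t at t = 4.0000: 32.470597
  t * PV_t at t = 4.5000: 34.973118
  t * PV_t at t = 5.0000: 3272.287462
Macaulay duration D = 3469.609306 / 738.237177 = 4.699857
Modified duration = D / (1 + y/m) = 4.699857 / (1 + 0.044500) = 4.499624


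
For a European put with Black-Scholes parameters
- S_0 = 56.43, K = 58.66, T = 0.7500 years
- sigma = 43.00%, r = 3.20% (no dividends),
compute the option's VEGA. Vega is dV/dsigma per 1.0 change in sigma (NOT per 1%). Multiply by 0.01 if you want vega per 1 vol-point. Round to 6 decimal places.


d1 = 0.1465673972; d2 = -0.2258235264
phi(d1) = 0.3946801716; exp(-qT) = 1.0000000000; exp(-rT) = 0.9762857098
Vega = S * exp(-qT) * phi(d1) * sqrt(T) = 56.4300 * 1.0000000000 * 0.3946801716 * 0.8660254038 = 19.287946

Answer: Vega = 19.287946


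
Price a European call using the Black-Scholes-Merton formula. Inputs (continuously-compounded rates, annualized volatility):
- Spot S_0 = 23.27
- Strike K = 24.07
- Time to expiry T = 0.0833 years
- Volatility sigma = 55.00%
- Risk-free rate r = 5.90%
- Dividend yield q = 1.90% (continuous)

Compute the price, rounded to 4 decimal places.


d1 = (ln(S/K) + (r - q + 0.5*sigma^2) * T) / (sigma * sqrt(T)) = -0.11257527
d2 = d1 - sigma * sqrt(T) = -0.27131484
exp(-rT) = 0.99509736; exp(-qT) = 0.99841855
C = S_0 * exp(-qT) * N(d1) - K * exp(-rT) * N(d2)
N(d1) = 0.45518365; N(d2) = 0.39307445
C = 23.2700 * 0.99841855 * 0.45518365 - 24.0700 * 0.99509736 * 0.39307445 = 1.1605

Answer: Price = 1.1605


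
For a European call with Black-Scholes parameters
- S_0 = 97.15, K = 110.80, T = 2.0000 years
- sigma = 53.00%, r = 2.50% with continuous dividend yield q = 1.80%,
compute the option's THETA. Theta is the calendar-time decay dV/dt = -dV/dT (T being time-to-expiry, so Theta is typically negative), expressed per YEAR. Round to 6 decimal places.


d1 = 0.2180415812; d2 = -0.5314916068
phi(d1) = 0.3895708233; exp(-qT) = 0.9646402935; exp(-rT) = 0.9512294245
Theta = -S*exp(-qT)*phi(d1)*sigma/(2*sqrt(T)) - r*K*exp(-rT)*N(d2) + q*S*exp(-qT)*N(d1)
N(d1) = 0.5863016432; N(d2) = 0.2975390780; sqrt(T) = 1.4142135624
Term 1 = -97.1500 * 0.9646402935 * 0.3895708233 * 0.5300 / (2 * 1.4142135624) = -6.8410931332
Term 2 = -0.0250 * 110.8000 * 0.9512294245 * 0.2975390780 = -0.7839873548
Term 3 = 0.0180 * 97.1500 * 0.9646402935 * 0.5863016432 = 0.9890125898
Theta = -6.8410931332 + (-0.7839873548) + (0.9890125898) = -6.636068

Answer: Theta = -6.636068


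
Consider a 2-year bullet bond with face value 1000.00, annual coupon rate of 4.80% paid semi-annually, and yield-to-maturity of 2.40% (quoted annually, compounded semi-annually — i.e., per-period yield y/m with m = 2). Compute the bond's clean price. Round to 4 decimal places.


Answer: Price = 1046.5938

Derivation:
Coupon per period c = face * coupon_rate / m = 24.000000
Periods per year m = 2; per-period yield y/m = 0.012000
Number of cashflows N = 4
Cashflows (t years, CF_t, discount factor 1/(1+y/m)^(m*t), PV):
  t = 0.5000: CF_t = 24.000000, DF = 0.988142, PV = 23.715415
  t = 1.0000: CF_t = 24.000000, DF = 0.976425, PV = 23.434205
  t = 1.5000: CF_t = 24.000000, DF = 0.964847, PV = 23.156329
  t = 2.0000: CF_t = 1024.000000, DF = 0.953406, PV = 976.287900
Price P = sum_t PV_t = 1046.593848


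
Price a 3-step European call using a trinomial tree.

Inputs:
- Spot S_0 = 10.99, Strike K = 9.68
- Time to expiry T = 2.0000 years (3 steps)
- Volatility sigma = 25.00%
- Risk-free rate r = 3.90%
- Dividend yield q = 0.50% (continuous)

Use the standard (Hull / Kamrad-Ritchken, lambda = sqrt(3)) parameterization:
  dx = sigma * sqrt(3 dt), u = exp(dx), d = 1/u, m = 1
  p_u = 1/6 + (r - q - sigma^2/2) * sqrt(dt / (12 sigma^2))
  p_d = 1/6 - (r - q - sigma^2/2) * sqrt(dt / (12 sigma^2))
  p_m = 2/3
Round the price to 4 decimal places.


Answer: Price = V(0,0) = 2.5851

Derivation:
dt = T/N = 0.666667; dx = sigma*sqrt(3*dt) = 0.353553
u = exp(dx) = 1.424119; d = 1/u = 0.702189
p_u = 0.169259, p_m = 0.666667, p_d = 0.164074
Discount per step: exp(-r*dt) = 0.974335
Stock lattice S(k, j) with j the centered position index:
  k=0: S(0,+0) = 10.9900
  k=1: S(1,-1) = 7.7171; S(1,+0) = 10.9900; S(1,+1) = 15.6511
  k=2: S(2,-2) = 5.4188; S(2,-1) = 7.7171; S(2,+0) = 10.9900; S(2,+1) = 15.6511; S(2,+2) = 22.2890
  k=3: S(3,-3) = 3.8050; S(3,-2) = 5.4188; S(3,-1) = 7.7171; S(3,+0) = 10.9900; S(3,+1) = 15.6511; S(3,+2) = 22.2890; S(3,+3) = 31.7422
Terminal payoffs V(N, j) = max(S_T - K, 0):
  V(3,-3) = 0.000000; V(3,-2) = 0.000000; V(3,-1) = 0.000000; V(3,+0) = 1.310000; V(3,+1) = 5.971068; V(3,+2) = 12.608984; V(3,+3) = 22.062166
Backward induction: V(k, j) = exp(-r*dt) * [p_u * V(k+1, j+1) + p_m * V(k+1, j) + p_d * V(k+1, j-1)]
  V(2,-2) = exp(-r*dt) * [p_u*0.000000 + p_m*0.000000 + p_d*0.000000] = 0.000000
  V(2,-1) = exp(-r*dt) * [p_u*1.310000 + p_m*0.000000 + p_d*0.000000] = 0.216039
  V(2,+0) = exp(-r*dt) * [p_u*5.971068 + p_m*1.310000 + p_d*0.000000] = 1.835640
  V(2,+1) = exp(-r*dt) * [p_u*12.608984 + p_m*5.971068 + p_d*1.310000] = 6.167383
  V(2,+2) = exp(-r*dt) * [p_u*22.062166 + p_m*12.608984 + p_d*5.971068] = 12.783193
  V(1,-1) = exp(-r*dt) * [p_u*1.835640 + p_m*0.216039 + p_d*0.000000] = 0.443055
  V(1,+0) = exp(-r*dt) * [p_u*6.167383 + p_m*1.835640 + p_d*0.216039] = 2.243985
  V(1,+1) = exp(-r*dt) * [p_u*12.783193 + p_m*6.167383 + p_d*1.835640] = 6.407661
  V(0,+0) = exp(-r*dt) * [p_u*6.407661 + p_m*2.243985 + p_d*0.443055] = 2.585146


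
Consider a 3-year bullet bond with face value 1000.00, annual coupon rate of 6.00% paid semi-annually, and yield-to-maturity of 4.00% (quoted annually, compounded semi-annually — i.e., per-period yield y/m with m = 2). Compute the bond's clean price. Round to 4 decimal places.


Coupon per period c = face * coupon_rate / m = 30.000000
Periods per year m = 2; per-period yield y/m = 0.020000
Number of cashflows N = 6
Cashflows (t years, CF_t, discount factor 1/(1+y/m)^(m*t), PV):
  t = 0.5000: CF_t = 30.000000, DF = 0.980392, PV = 29.411765
  t = 1.0000: CF_t = 30.000000, DF = 0.961169, PV = 28.835063
  t = 1.5000: CF_t = 30.000000, DF = 0.942322, PV = 28.269670
  t = 2.0000: CF_t = 30.000000, DF = 0.923845, PV = 27.715363
  t = 2.5000: CF_t = 30.000000, DF = 0.905731, PV = 27.171924
  t = 3.0000: CF_t = 1030.000000, DF = 0.887971, PV = 914.610524
Price P = sum_t PV_t = 1056.014309

Answer: Price = 1056.0143


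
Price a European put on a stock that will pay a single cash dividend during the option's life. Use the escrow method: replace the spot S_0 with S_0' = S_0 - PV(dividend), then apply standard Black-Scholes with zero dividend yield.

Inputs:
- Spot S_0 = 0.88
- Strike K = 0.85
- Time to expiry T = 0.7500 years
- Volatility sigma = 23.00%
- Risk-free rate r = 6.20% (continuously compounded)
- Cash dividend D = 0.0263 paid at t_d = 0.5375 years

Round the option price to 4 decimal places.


Answer: Price = 0.0467

Derivation:
PV(D) = D * exp(-r * t_d) = 0.0263 * 0.96722416 = 0.02543800
S_0' = S_0 - PV(D) = 0.8800 - 0.02543800 = 0.85456200
d1 = (ln(S_0'/K) + (r + sigma^2/2)*T) / (sigma*sqrt(T)) = 0.35991621
d2 = d1 - sigma*sqrt(T) = 0.16073036
exp(-rT) = 0.95456456
N(-d1) = 0.35945490; N(-d2) = 0.43615289
P = K * exp(-rT) * N(-d2) - S_0' * N(-d1) = 0.8500 * 0.95456456 * 0.43615289 - 0.85456200 * 0.35945490 = 0.0467


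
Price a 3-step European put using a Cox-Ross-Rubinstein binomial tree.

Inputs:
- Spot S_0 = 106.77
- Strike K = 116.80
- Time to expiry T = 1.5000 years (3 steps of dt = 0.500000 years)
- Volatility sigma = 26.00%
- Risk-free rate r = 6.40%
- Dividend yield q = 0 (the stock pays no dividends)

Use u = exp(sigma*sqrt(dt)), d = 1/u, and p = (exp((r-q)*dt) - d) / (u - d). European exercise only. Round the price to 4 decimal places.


dt = T/N = 0.500000
u = exp(sigma*sqrt(dt)) = 1.201833; d = 1/u = 0.832062
p = (exp((r-q)*dt) - d) / (u - d) = 0.542107
Discount per step: exp(-r*dt) = 0.968507
Stock lattice S(k, i) with i counting down-moves:
  k=0: S(0,0) = 106.7700
  k=1: S(1,0) = 128.3197; S(1,1) = 88.8393
  k=2: S(2,0) = 154.2188; S(2,1) = 106.7700; S(2,2) = 73.9199
  k=3: S(3,0) = 185.3452; S(3,1) = 128.3197; S(3,2) = 88.8393; S(3,3) = 61.5059
Terminal payoffs V(N, i) = max(K - S_T, 0):
  V(3,0) = 0.000000; V(3,1) = 0.000000; V(3,2) = 27.960691; V(3,3) = 55.294063
Backward induction: V(k, i) = exp(-r*dt) * [p * V(k+1, i) + (1-p) * V(k+1, i+1)].
  V(2,0) = exp(-r*dt) * [p*0.000000 + (1-p)*0.000000] = 0.000000
  V(2,1) = exp(-r*dt) * [p*0.000000 + (1-p)*27.960691] = 12.399799
  V(2,2) = exp(-r*dt) * [p*27.960691 + (1-p)*55.294063] = 39.201714
  V(1,0) = exp(-r*dt) * [p*0.000000 + (1-p)*12.399799] = 5.498971
  V(1,1) = exp(-r*dt) * [p*12.399799 + (1-p)*39.201714] = 23.895201
  V(0,0) = exp(-r*dt) * [p*5.498971 + (1-p)*23.895201] = 13.484013

Answer: Price = V(0,0) = 13.4840


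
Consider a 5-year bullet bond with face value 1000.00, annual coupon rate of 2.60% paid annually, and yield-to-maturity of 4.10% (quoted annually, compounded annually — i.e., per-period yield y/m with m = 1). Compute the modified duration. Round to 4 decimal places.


Coupon per period c = face * coupon_rate / m = 26.000000
Periods per year m = 1; per-period yield y/m = 0.041000
Number of cashflows N = 5
Cashflows (t years, CF_t, discount factor 1/(1+y/m)^(m*t), PV):
  t = 1.0000: CF_t = 26.000000, DF = 0.960615, PV = 24.975985
  t = 2.0000: CF_t = 26.000000, DF = 0.922781, PV = 23.992300
  t = 3.0000: CF_t = 26.000000, DF = 0.886437, PV = 23.047359
  t = 4.0000: CF_t = 26.000000, DF = 0.851524, PV = 22.139634
  t = 5.0000: CF_t = 1026.000000, DF = 0.817987, PV = 839.254567
Price P = sum_t PV_t = 933.409844
First compute Macaulay numerator sum_t t * PV_t:
  t * PV_t at t = 1.0000: 24.975985
  t * PV_t at t = 2.0000: 47.984601
  t * PV_t at t = 3.0000: 69.142076
  t * PV_t at t = 4.0000: 88.558535
  t * PV_t at t = 5.0000: 4196.272835
Macaulay duration D = 4426.934030 / 933.409844 = 4.742755
Modified duration = D / (1 + y/m) = 4.742755 / (1 + 0.041000) = 4.555960

Answer: Modified duration = 4.5560


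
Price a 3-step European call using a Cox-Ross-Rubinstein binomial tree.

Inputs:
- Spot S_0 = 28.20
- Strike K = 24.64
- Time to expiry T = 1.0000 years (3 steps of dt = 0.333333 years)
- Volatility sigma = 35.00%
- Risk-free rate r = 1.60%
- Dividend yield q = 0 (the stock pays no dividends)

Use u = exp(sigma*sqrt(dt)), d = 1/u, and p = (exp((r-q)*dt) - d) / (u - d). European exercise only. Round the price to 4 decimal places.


dt = T/N = 0.333333
u = exp(sigma*sqrt(dt)) = 1.223937; d = 1/u = 0.817036
p = (exp((r-q)*dt) - d) / (u - d) = 0.462795
Discount per step: exp(-r*dt) = 0.994681
Stock lattice S(k, i) with i counting down-moves:
  k=0: S(0,0) = 28.2000
  k=1: S(1,0) = 34.5150; S(1,1) = 23.0404
  k=2: S(2,0) = 42.2442; S(2,1) = 28.2000; S(2,2) = 18.8248
  k=3: S(3,0) = 51.7042; S(3,1) = 34.5150; S(3,2) = 23.0404; S(3,3) = 15.3806
Terminal payoffs V(N, i) = max(S_T - K, 0):
  V(3,0) = 27.064238; V(3,1) = 9.875019; V(3,2) = 0.000000; V(3,3) = 0.000000
Backward induction: V(k, i) = exp(-r*dt) * [p * V(k+1, i) + (1-p) * V(k+1, i+1)].
  V(2,0) = exp(-r*dt) * [p*27.064238 + (1-p)*9.875019] = 17.735268
  V(2,1) = exp(-r*dt) * [p*9.875019 + (1-p)*0.000000] = 4.545803
  V(2,2) = exp(-r*dt) * [p*0.000000 + (1-p)*0.000000] = 0.000000
  V(1,0) = exp(-r*dt) * [p*17.735268 + (1-p)*4.545803] = 10.593177
  V(1,1) = exp(-r*dt) * [p*4.545803 + (1-p)*0.000000] = 2.092586
  V(0,0) = exp(-r*dt) * [p*10.593177 + (1-p)*2.092586] = 5.994563

Answer: Price = V(0,0) = 5.9946


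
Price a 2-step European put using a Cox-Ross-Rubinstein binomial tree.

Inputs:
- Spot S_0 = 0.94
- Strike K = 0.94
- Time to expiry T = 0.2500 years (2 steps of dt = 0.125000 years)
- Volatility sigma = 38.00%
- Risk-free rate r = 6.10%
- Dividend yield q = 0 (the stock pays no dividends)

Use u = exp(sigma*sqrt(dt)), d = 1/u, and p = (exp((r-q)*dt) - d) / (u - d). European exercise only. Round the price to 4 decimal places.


Answer: Price = V(0,0) = 0.0557

Derivation:
dt = T/N = 0.125000
u = exp(sigma*sqrt(dt)) = 1.143793; d = 1/u = 0.874284
p = (exp((r-q)*dt) - d) / (u - d) = 0.494863
Discount per step: exp(-r*dt) = 0.992404
Stock lattice S(k, i) with i counting down-moves:
  k=0: S(0,0) = 0.9400
  k=1: S(1,0) = 1.0752; S(1,1) = 0.8218
  k=2: S(2,0) = 1.2298; S(2,1) = 0.9400; S(2,2) = 0.7185
Terminal payoffs V(N, i) = max(K - S_T, 0):
  V(2,0) = 0.000000; V(2,1) = 0.000000; V(2,2) = 0.221490
Backward induction: V(k, i) = exp(-r*dt) * [p * V(k+1, i) + (1-p) * V(k+1, i+1)].
  V(1,0) = exp(-r*dt) * [p*0.000000 + (1-p)*0.000000] = 0.000000
  V(1,1) = exp(-r*dt) * [p*0.000000 + (1-p)*0.221490] = 0.111033
  V(0,0) = exp(-r*dt) * [p*0.000000 + (1-p)*0.111033] = 0.055661


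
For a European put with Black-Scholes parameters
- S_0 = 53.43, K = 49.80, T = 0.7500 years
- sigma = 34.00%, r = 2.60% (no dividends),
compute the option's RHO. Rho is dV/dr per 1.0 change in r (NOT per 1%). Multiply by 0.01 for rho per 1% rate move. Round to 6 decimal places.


d1 = 0.4523960551; d2 = 0.1579474178
phi(d1) = 0.3601374091; exp(-qT) = 1.0000000000; exp(-rT) = 0.9806888952
N(-d2) = 0.4372491165
Rho = -K*T*exp(-rT)*N(-d2) = -49.8000 * 0.7500 * 0.9806888952 * 0.4372491165 = -16.015880

Answer: Rho = -16.015880


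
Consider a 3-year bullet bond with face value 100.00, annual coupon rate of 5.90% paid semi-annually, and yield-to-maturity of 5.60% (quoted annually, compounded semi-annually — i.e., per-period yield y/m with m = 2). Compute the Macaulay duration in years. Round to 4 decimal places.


Answer: Macaulay duration = 2.7941 years

Derivation:
Coupon per period c = face * coupon_rate / m = 2.950000
Periods per year m = 2; per-period yield y/m = 0.028000
Number of cashflows N = 6
Cashflows (t years, CF_t, discount factor 1/(1+y/m)^(m*t), PV):
  t = 0.5000: CF_t = 2.950000, DF = 0.972763, PV = 2.869650
  t = 1.0000: CF_t = 2.950000, DF = 0.946267, PV = 2.791488
  t = 1.5000: CF_t = 2.950000, DF = 0.920493, PV = 2.715455
  t = 2.0000: CF_t = 2.950000, DF = 0.895422, PV = 2.641494
  t = 2.5000: CF_t = 2.950000, DF = 0.871033, PV = 2.569546
  t = 3.0000: CF_t = 102.950000, DF = 0.847308, PV = 87.230360
Price P = sum_t PV_t = 100.817993
Macaulay numerator sum_t t * PV_t:
  t * PV_t at t = 0.5000: 1.434825
  t * PV_t at t = 1.0000: 2.791488
  t * PV_t at t = 1.5000: 4.073183
  t * PV_t at t = 2.0000: 5.282987
  t * PV_t at t = 2.5000: 6.423866
  t * PV_t at t = 3.0000: 261.691079
Macaulay duration D = (sum_t t * PV_t) / P = 281.697428 / 100.817993 = 2.794119


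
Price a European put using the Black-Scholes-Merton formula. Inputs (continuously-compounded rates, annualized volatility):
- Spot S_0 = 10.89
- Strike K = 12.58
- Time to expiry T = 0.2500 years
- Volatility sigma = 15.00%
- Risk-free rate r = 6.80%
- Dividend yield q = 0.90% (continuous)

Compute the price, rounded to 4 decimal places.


d1 = (ln(S/K) + (r - q + 0.5*sigma^2) * T) / (sigma * sqrt(T)) = -1.68934419
d2 = d1 - sigma * sqrt(T) = -1.76434419
exp(-rT) = 0.98314368; exp(-qT) = 0.99775253
P = K * exp(-rT) * N(-d2) - S_0 * exp(-qT) * N(-d1)
N(-d1) = 0.95442326; N(-d2) = 0.96116298
P = 12.5800 * 0.98314368 * 0.96116298 - 10.8900 * 0.99775253 * 0.95442326 = 1.5173

Answer: Price = 1.5173


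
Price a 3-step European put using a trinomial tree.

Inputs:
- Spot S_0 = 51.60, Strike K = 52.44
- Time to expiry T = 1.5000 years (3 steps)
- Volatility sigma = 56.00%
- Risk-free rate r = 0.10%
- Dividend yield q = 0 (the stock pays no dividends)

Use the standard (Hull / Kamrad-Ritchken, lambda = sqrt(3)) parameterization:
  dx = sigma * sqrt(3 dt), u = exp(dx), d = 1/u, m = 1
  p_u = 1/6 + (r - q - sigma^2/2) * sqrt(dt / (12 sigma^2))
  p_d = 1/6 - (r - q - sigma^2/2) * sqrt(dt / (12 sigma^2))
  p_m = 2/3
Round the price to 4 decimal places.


dt = T/N = 0.500000; dx = sigma*sqrt(3*dt) = 0.685857
u = exp(dx) = 1.985473; d = 1/u = 0.503658
p_u = 0.109876, p_m = 0.666667, p_d = 0.223457
Discount per step: exp(-r*dt) = 0.999500
Stock lattice S(k, j) with j the centered position index:
  k=0: S(0,+0) = 51.6000
  k=1: S(1,-1) = 25.9888; S(1,+0) = 51.6000; S(1,+1) = 102.4504
  k=2: S(2,-2) = 13.0895; S(2,-1) = 25.9888; S(2,+0) = 51.6000; S(2,+1) = 102.4504; S(2,+2) = 203.4125
  k=3: S(3,-3) = 6.5926; S(3,-2) = 13.0895; S(3,-1) = 25.9888; S(3,+0) = 51.6000; S(3,+1) = 102.4504; S(3,+2) = 203.4125; S(3,+3) = 403.8700
Terminal payoffs V(N, j) = max(K - S_T, 0):
  V(3,-3) = 45.847384; V(3,-2) = 39.350539; V(3,-1) = 26.451229; V(3,+0) = 0.840000; V(3,+1) = 0.000000; V(3,+2) = 0.000000; V(3,+3) = 0.000000
Backward induction: V(k, j) = exp(-r*dt) * [p_u * V(k+1, j+1) + p_m * V(k+1, j) + p_d * V(k+1, j-1)]
  V(2,-2) = exp(-r*dt) * [p_u*26.451229 + p_m*39.350539 + p_d*45.847384] = 39.365286
  V(2,-1) = exp(-r*dt) * [p_u*0.840000 + p_m*26.451229 + p_d*39.350539] = 26.506343
  V(2,+0) = exp(-r*dt) * [p_u*0.000000 + p_m*0.840000 + p_d*26.451229] = 6.467476
  V(2,+1) = exp(-r*dt) * [p_u*0.000000 + p_m*0.000000 + p_d*0.840000] = 0.187610
  V(2,+2) = exp(-r*dt) * [p_u*0.000000 + p_m*0.000000 + p_d*0.000000] = 0.000000
  V(1,-1) = exp(-r*dt) * [p_u*6.467476 + p_m*26.506343 + p_d*39.365286] = 27.164378
  V(1,+0) = exp(-r*dt) * [p_u*0.187610 + p_m*6.467476 + p_d*26.506343] = 10.250164
  V(1,+1) = exp(-r*dt) * [p_u*0.000000 + p_m*0.187610 + p_d*6.467476] = 1.569491
  V(0,+0) = exp(-r*dt) * [p_u*1.569491 + p_m*10.250164 + p_d*27.164378] = 13.069424

Answer: Price = V(0,0) = 13.0694


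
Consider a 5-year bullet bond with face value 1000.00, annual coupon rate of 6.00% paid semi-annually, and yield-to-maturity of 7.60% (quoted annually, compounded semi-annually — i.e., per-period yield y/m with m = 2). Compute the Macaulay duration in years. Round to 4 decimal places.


Coupon per period c = face * coupon_rate / m = 30.000000
Periods per year m = 2; per-period yield y/m = 0.038000
Number of cashflows N = 10
Cashflows (t years, CF_t, discount factor 1/(1+y/m)^(m*t), PV):
  t = 0.5000: CF_t = 30.000000, DF = 0.963391, PV = 28.901734
  t = 1.0000: CF_t = 30.000000, DF = 0.928122, PV = 27.843674
  t = 1.5000: CF_t = 30.000000, DF = 0.894145, PV = 26.824349
  t = 2.0000: CF_t = 30.000000, DF = 0.861411, PV = 25.842340
  t = 2.5000: CF_t = 30.000000, DF = 0.829876, PV = 24.896282
  t = 3.0000: CF_t = 30.000000, DF = 0.799495, PV = 23.984857
  t = 3.5000: CF_t = 30.000000, DF = 0.770227, PV = 23.106799
  t = 4.0000: CF_t = 30.000000, DF = 0.742030, PV = 22.260885
  t = 4.5000: CF_t = 30.000000, DF = 0.714865, PV = 21.445939
  t = 5.0000: CF_t = 1030.000000, DF = 0.688694, PV = 709.355090
Price P = sum_t PV_t = 934.461950
Macaulay numerator sum_t t * PV_t:
  t * PV_t at t = 0.5000: 14.450867
  t * PV_t at t = 1.0000: 27.843674
  t * PV_t at t = 1.5000: 40.236524
  t * PV_t at t = 2.0000: 51.684681
  t * PV_t at t = 2.5000: 62.240704
  t * PV_t at t = 3.0000: 71.954571
  t * PV_t at t = 3.5000: 80.873795
  t * PV_t at t = 4.0000: 89.043540
  t * PV_t at t = 4.5000: 96.506727
  t * PV_t at t = 5.0000: 3546.775452
Macaulay duration D = (sum_t t * PV_t) / P = 4081.610535 / 934.461950 = 4.367872

Answer: Macaulay duration = 4.3679 years


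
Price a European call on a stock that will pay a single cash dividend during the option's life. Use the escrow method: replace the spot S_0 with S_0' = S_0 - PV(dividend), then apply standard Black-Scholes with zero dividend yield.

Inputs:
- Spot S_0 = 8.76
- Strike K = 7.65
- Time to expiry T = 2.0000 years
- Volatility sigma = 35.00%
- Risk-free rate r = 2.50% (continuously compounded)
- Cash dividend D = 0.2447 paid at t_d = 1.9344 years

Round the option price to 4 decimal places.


Answer: Price = 2.2463

Derivation:
PV(D) = D * exp(-r * t_d) = 0.2447 * 0.95279072 = 0.23314789
S_0' = S_0 - PV(D) = 8.7600 - 0.23314789 = 8.52685211
d1 = (ln(S_0'/K) + (r + sigma^2/2)*T) / (sigma*sqrt(T)) = 0.56773524
d2 = d1 - sigma*sqrt(T) = 0.07276050
exp(-rT) = 0.95122942
N(d1) = 0.71489262; N(d2) = 0.52900165
C = S_0' * N(d1) - K * exp(-rT) * N(d2) = 8.52685211 * 0.71489262 - 7.6500 * 0.95122942 * 0.52900165 = 2.2463


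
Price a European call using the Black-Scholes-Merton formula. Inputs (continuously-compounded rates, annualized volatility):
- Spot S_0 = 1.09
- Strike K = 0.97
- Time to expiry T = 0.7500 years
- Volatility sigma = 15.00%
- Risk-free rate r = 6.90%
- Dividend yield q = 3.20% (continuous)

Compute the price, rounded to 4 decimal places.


Answer: Price = 0.1517

Derivation:
d1 = (ln(S/K) + (r - q + 0.5*sigma^2) * T) / (sigma * sqrt(T)) = 1.17644281
d2 = d1 - sigma * sqrt(T) = 1.04653900
exp(-rT) = 0.94956623; exp(-qT) = 0.97628571
C = S_0 * exp(-qT) * N(d1) - K * exp(-rT) * N(d2)
N(d1) = 0.88029101; N(d2) = 0.85234388
C = 1.0900 * 0.97628571 * 0.88029101 - 0.9700 * 0.94956623 * 0.85234388 = 0.1517


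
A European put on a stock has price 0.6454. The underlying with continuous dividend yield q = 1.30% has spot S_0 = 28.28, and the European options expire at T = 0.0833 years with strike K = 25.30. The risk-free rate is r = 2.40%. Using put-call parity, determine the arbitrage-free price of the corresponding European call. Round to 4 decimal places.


Answer: Call price = 3.6453

Derivation:
Put-call parity: C - P = S_0 * exp(-qT) - K * exp(-rT).
S_0 * exp(-qT) = 28.2800 * 0.99891769 = 28.24939216
K * exp(-rT) = 25.3000 * 0.99800280 = 25.24947077
C = P + S*exp(-qT) - K*exp(-rT)
C = 0.6454 + 28.24939216 - 25.24947077 = 3.6453


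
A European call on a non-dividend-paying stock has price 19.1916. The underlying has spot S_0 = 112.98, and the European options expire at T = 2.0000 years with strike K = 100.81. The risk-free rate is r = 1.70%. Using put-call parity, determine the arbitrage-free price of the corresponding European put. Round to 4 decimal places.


Put-call parity: C - P = S_0 * exp(-qT) - K * exp(-rT).
S_0 * exp(-qT) = 112.9800 * 1.00000000 = 112.98000000
K * exp(-rT) = 100.8100 * 0.96657150 = 97.44007338
P = C - S*exp(-qT) + K*exp(-rT)
P = 19.1916 - 112.98000000 + 97.44007338 = 3.6517

Answer: Put price = 3.6517


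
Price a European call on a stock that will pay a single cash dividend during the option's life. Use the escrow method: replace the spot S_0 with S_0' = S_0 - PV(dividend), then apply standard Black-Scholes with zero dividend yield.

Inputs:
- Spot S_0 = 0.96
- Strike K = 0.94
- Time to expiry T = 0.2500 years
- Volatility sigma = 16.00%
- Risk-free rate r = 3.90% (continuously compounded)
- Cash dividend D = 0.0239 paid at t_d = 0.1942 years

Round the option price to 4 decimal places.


PV(D) = D * exp(-r * t_d) = 0.0239 * 0.99245481 = 0.02371967
S_0' = S_0 - PV(D) = 0.9600 - 0.02371967 = 0.93628033
d1 = (ln(S_0'/K) + (r + sigma^2/2)*T) / (sigma*sqrt(T)) = 0.11231318
d2 = d1 - sigma*sqrt(T) = 0.03231318
exp(-rT) = 0.99029738
N(d1) = 0.54471245; N(d2) = 0.51288885
C = S_0' * N(d1) - K * exp(-rT) * N(d2) = 0.93628033 * 0.54471245 - 0.9400 * 0.99029738 * 0.51288885 = 0.0326

Answer: Price = 0.0326


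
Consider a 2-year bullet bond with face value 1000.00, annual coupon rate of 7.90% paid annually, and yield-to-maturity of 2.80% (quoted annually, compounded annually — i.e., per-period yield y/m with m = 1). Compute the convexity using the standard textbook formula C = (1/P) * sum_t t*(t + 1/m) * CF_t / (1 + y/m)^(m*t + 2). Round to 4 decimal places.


Answer: Convexity = 5.4127

Derivation:
Coupon per period c = face * coupon_rate / m = 79.000000
Periods per year m = 1; per-period yield y/m = 0.028000
Number of cashflows N = 2
Cashflows (t years, CF_t, discount factor 1/(1+y/m)^(m*t), PV):
  t = 1.0000: CF_t = 79.000000, DF = 0.972763, PV = 76.848249
  t = 2.0000: CF_t = 1079.000000, DF = 0.946267, PV = 1021.022271
Price P = sum_t PV_t = 1097.870520
Convexity numerator sum_t t*(t + 1/m) * CF_t / (1+y/m)^(m*t + 2):
  t = 1.0000: term = 145.437950
  t = 2.0000: term = 5796.959102
Convexity = (1/P) * sum = 5942.397052 / 1097.870520 = 5.412657
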